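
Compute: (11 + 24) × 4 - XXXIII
Convert XXXIII (Roman numeral) → 10 + 10 + 10 + 1 + 1 + 1 = 33 (decimal)
Expression in decimal: (11 + 24) × 4 - 33
Parentheses first: 11 + 24 = 35
Multiply: 35 × 4 = 140
Subtract: 140 - 33 = 107
107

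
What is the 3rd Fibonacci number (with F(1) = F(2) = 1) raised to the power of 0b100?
Convert the 3rd Fibonacci number (with F(1) = F(2) = 1) (Fibonacci index) → 1, 1, 2 → 2 (decimal)
Convert 0b100 (binary) → 4 (decimal)
Compute 2 ^ 4 = 16
16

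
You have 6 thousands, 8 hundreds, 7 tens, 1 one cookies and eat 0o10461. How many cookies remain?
Convert 6 thousands, 8 hundreds, 7 tens, 1 one (place-value notation) → 6×1000 + 8×100 + 7×10 + 1 = 6871 (decimal)
Convert 0o10461 (octal) → 1×4096 + 4×64 + 6×8 + 1 = 4401 (decimal)
Compute 6871 - 4401 = 2470
2470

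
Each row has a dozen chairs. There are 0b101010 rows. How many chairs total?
Convert a dozen (colloquial) → 12 (decimal)
Convert 0b101010 (binary) → 32 + 8 + 2 = 42 (decimal)
Compute 12 × 42 = 504
504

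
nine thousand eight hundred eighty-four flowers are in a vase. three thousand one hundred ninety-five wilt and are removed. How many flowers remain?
Convert nine thousand eight hundred eighty-four (English words) → 9×1000 + 8×100 + 84 = 9884 (decimal)
Convert three thousand one hundred ninety-five (English words) → 3×1000 + 1×100 + 95 = 3195 (decimal)
Compute 9884 - 3195 = 6689
6689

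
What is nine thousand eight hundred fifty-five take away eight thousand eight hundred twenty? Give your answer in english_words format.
Convert nine thousand eight hundred fifty-five (English words) → 9×1000 + 8×100 + 55 = 9855 (decimal)
Convert eight thousand eight hundred twenty (English words) → 8×1000 + 8×100 + 20 = 8820 (decimal)
Compute 9855 - 8820 = 1035
Convert 1035 (decimal) → 1035 = 1×1000 + 35 → one thousand thirty-five (English words)
one thousand thirty-five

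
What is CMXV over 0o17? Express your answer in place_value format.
Convert CMXV (Roman numeral) → 900 + 10 + 5 = 915 (decimal)
Convert 0o17 (octal) → 1×8 + 7 = 15 (decimal)
Compute 915 ÷ 15 = 61
Convert 61 (decimal) → 61 = 6×10 + 1 → 6 tens, 1 one (place-value notation)
6 tens, 1 one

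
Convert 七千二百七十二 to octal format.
Convert 七千二百七十二 (Chinese numeral) → 7×1000 + 2×100 + 7×10 + 2 = 7272 (decimal)
Convert 7272 (decimal) → 7272 = 1×4096 + 6×512 + 1×64 + 5×8 → 0o16150 (octal)
0o16150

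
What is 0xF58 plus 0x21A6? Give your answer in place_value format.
Convert 0xF58 (hexadecimal) → 15×256 + 5×16 + 8 = 3928 (decimal)
Convert 0x21A6 (hexadecimal) → 2×4096 + 1×256 + 10×16 + 6 = 8614 (decimal)
Compute 3928 + 8614 = 12542
Convert 12542 (decimal) → 12542 = 12×1000 + 5×100 + 4×10 + 2 → 12 thousands, 5 hundreds, 4 tens, 2 ones (place-value notation)
12 thousands, 5 hundreds, 4 tens, 2 ones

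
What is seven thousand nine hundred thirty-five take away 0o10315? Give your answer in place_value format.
Convert seven thousand nine hundred thirty-five (English words) → 7×1000 + 9×100 + 35 = 7935 (decimal)
Convert 0o10315 (octal) → 1×4096 + 3×64 + 1×8 + 5 = 4301 (decimal)
Compute 7935 - 4301 = 3634
Convert 3634 (decimal) → 3634 = 3×1000 + 6×100 + 3×10 + 4 → 3 thousands, 6 hundreds, 3 tens, 4 ones (place-value notation)
3 thousands, 6 hundreds, 3 tens, 4 ones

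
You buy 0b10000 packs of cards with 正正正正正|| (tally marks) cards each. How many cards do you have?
Convert 正正正正正|| (tally marks) → 5 + 5 + 5 + 5 + 5 + 2 = 27 (decimal)
Convert 0b10000 (binary) → 16 (decimal)
Compute 27 × 16 = 432
432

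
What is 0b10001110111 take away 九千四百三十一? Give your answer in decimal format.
Convert 0b10001110111 (binary) → 1024 + 64 + 32 + 16 + 4 + 2 + 1 = 1143 (decimal)
Convert 九千四百三十一 (Chinese numeral) → 9×1000 + 4×100 + 3×10 + 1 = 9431 (decimal)
Compute 1143 - 9431 = -8288
-8288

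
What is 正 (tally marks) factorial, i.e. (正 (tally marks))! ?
Convert 正 (tally marks) → 5 (decimal)
Compute 5! = 120
120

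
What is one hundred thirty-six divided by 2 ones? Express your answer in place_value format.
Convert one hundred thirty-six (English words) → 1×100 + 36 = 136 (decimal)
Convert 2 ones (place-value notation) → 2 (decimal)
Compute 136 ÷ 2 = 68
Convert 68 (decimal) → 68 = 6×10 + 8 → 6 tens, 8 ones (place-value notation)
6 tens, 8 ones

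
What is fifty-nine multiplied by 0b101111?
Convert fifty-nine (English words) → 59 (decimal)
Convert 0b101111 (binary) → 32 + 8 + 4 + 2 + 1 = 47 (decimal)
Compute 59 × 47 = 2773
2773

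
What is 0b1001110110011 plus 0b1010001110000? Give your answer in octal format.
Convert 0b1001110110011 (binary) → 4096 + 512 + 256 + 128 + 32 + 16 + 2 + 1 = 5043 (decimal)
Convert 0b1010001110000 (binary) → 4096 + 1024 + 64 + 32 + 16 = 5232 (decimal)
Compute 5043 + 5232 = 10275
Convert 10275 (decimal) → 10275 = 2×4096 + 4×512 + 4×8 + 3 → 0o24043 (octal)
0o24043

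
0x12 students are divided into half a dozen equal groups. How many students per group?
Convert 0x12 (hexadecimal) → 1×16 + 2 = 18 (decimal)
Convert half a dozen (colloquial) → 6 (decimal)
Compute 18 ÷ 6 = 3
3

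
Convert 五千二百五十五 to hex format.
Convert 五千二百五十五 (Chinese numeral) → 5×1000 + 2×100 + 5×10 + 5 = 5255 (decimal)
Convert 5255 (decimal) → 5255 = 1×4096 + 4×256 + 8×16 + 7 → 0x1487 (hexadecimal)
0x1487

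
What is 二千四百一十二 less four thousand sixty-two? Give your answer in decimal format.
Convert 二千四百一十二 (Chinese numeral) → 2×1000 + 4×100 + 1×10 + 2 = 2412 (decimal)
Convert four thousand sixty-two (English words) → 4×1000 + 62 = 4062 (decimal)
Compute 2412 - 4062 = -1650
-1650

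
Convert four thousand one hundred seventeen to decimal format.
Convert four thousand one hundred seventeen (English words) → 4×1000 + 1×100 + 17 = 4117 (decimal)
4117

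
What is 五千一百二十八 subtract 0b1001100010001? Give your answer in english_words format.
Convert 五千一百二十八 (Chinese numeral) → 5×1000 + 1×100 + 2×10 + 8 = 5128 (decimal)
Convert 0b1001100010001 (binary) → 4096 + 512 + 256 + 16 + 1 = 4881 (decimal)
Compute 5128 - 4881 = 247
Convert 247 (decimal) → 247 = 2×100 + 47 → two hundred forty-seven (English words)
two hundred forty-seven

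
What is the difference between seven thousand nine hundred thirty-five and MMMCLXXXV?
Convert seven thousand nine hundred thirty-five (English words) → 7×1000 + 9×100 + 35 = 7935 (decimal)
Convert MMMCLXXXV (Roman numeral) → 1000 + 1000 + 1000 + 100 + 50 + 10 + 10 + 10 + 5 = 3185 (decimal)
Difference: |7935 - 3185| = 4750
4750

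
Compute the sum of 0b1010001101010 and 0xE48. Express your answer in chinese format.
Convert 0b1010001101010 (binary) → 4096 + 1024 + 64 + 32 + 8 + 2 = 5226 (decimal)
Convert 0xE48 (hexadecimal) → 14×256 + 4×16 + 8 = 3656 (decimal)
Compute 5226 + 3656 = 8882
Convert 8882 (decimal) → 8882 = 8×1000 + 8×100 + 8×10 + 2 → 八千八百八十二 (Chinese numeral)
八千八百八十二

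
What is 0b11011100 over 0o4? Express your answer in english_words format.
Convert 0b11011100 (binary) → 128 + 64 + 16 + 8 + 4 = 220 (decimal)
Convert 0o4 (octal) → 4 (decimal)
Compute 220 ÷ 4 = 55
Convert 55 (decimal) → fifty-five (English words)
fifty-five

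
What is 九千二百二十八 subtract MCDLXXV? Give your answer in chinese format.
Convert 九千二百二十八 (Chinese numeral) → 9×1000 + 2×100 + 2×10 + 8 = 9228 (decimal)
Convert MCDLXXV (Roman numeral) → 1000 + 400 + 50 + 10 + 10 + 5 = 1475 (decimal)
Compute 9228 - 1475 = 7753
Convert 7753 (decimal) → 7753 = 7×1000 + 7×100 + 5×10 + 3 → 七千七百五十三 (Chinese numeral)
七千七百五十三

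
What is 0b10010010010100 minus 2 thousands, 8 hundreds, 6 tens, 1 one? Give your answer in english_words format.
Convert 0b10010010010100 (binary) → 8192 + 1024 + 128 + 16 + 4 = 9364 (decimal)
Convert 2 thousands, 8 hundreds, 6 tens, 1 one (place-value notation) → 2×1000 + 8×100 + 6×10 + 1 = 2861 (decimal)
Compute 9364 - 2861 = 6503
Convert 6503 (decimal) → 6503 = 6×1000 + 5×100 + 3 → six thousand five hundred three (English words)
six thousand five hundred three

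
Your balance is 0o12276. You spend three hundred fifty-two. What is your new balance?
Convert 0o12276 (octal) → 1×4096 + 2×512 + 2×64 + 7×8 + 6 = 5310 (decimal)
Convert three hundred fifty-two (English words) → 3×100 + 52 = 352 (decimal)
Compute 5310 - 352 = 4958
4958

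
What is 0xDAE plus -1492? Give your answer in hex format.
Convert 0xDAE (hexadecimal) → 13×256 + 10×16 + 14 = 3502 (decimal)
Compute 3502 + -1492 = 2010
Convert 2010 (decimal) → 2010 = 7×256 + 13×16 + 10 → 0x7DA (hexadecimal)
0x7DA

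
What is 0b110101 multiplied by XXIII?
Convert 0b110101 (binary) → 32 + 16 + 4 + 1 = 53 (decimal)
Convert XXIII (Roman numeral) → 10 + 10 + 1 + 1 + 1 = 23 (decimal)
Compute 53 × 23 = 1219
1219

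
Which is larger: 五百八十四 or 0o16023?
Convert 五百八十四 (Chinese numeral) → 5×100 + 8×10 + 4 = 584 (decimal)
Convert 0o16023 (octal) → 1×4096 + 6×512 + 2×8 + 3 = 7187 (decimal)
Compare 584 vs 7187: larger = 7187
7187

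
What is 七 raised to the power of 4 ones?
Convert 七 (Chinese numeral) → 7 (decimal)
Convert 4 ones (place-value notation) → 4 (decimal)
Compute 7 ^ 4 = 2401
2401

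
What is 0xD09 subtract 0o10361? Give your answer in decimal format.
Convert 0xD09 (hexadecimal) → 13×256 + 9 = 3337 (decimal)
Convert 0o10361 (octal) → 1×4096 + 3×64 + 6×8 + 1 = 4337 (decimal)
Compute 3337 - 4337 = -1000
-1000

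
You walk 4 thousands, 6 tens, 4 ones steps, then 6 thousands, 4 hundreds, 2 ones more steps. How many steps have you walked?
Convert 4 thousands, 6 tens, 4 ones (place-value notation) → 4×1000 + 6×10 + 4 = 4064 (decimal)
Convert 6 thousands, 4 hundreds, 2 ones (place-value notation) → 6×1000 + 4×100 + 2 = 6402 (decimal)
Compute 4064 + 6402 = 10466
10466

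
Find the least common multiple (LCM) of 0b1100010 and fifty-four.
Convert 0b1100010 (binary) → 64 + 32 + 2 = 98 (decimal)
Convert fifty-four (English words) → 54 (decimal)
Compute lcm(98, 54) = 2646
2646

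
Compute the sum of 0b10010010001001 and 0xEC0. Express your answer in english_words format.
Convert 0b10010010001001 (binary) → 8192 + 1024 + 128 + 8 + 1 = 9353 (decimal)
Convert 0xEC0 (hexadecimal) → 14×256 + 12×16 = 3776 (decimal)
Compute 9353 + 3776 = 13129
Convert 13129 (decimal) → 13129 = 13×1000 + 1×100 + 29 → thirteen thousand one hundred twenty-nine (English words)
thirteen thousand one hundred twenty-nine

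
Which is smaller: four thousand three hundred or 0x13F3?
Convert four thousand three hundred (English words) → 4×1000 + 3×100 = 4300 (decimal)
Convert 0x13F3 (hexadecimal) → 1×4096 + 3×256 + 15×16 + 3 = 5107 (decimal)
Compare 4300 vs 5107: smaller = 4300
4300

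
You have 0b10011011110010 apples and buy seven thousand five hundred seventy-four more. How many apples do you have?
Convert 0b10011011110010 (binary) → 8192 + 1024 + 512 + 128 + 64 + 32 + 16 + 2 = 9970 (decimal)
Convert seven thousand five hundred seventy-four (English words) → 7×1000 + 5×100 + 74 = 7574 (decimal)
Compute 9970 + 7574 = 17544
17544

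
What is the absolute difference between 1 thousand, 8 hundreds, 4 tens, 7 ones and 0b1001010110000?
Convert 1 thousand, 8 hundreds, 4 tens, 7 ones (place-value notation) → 1×1000 + 8×100 + 4×10 + 7 = 1847 (decimal)
Convert 0b1001010110000 (binary) → 4096 + 512 + 128 + 32 + 16 = 4784 (decimal)
Compute |1847 - 4784| = 2937
2937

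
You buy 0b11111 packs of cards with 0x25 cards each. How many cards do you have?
Convert 0x25 (hexadecimal) → 2×16 + 5 = 37 (decimal)
Convert 0b11111 (binary) → 16 + 8 + 4 + 2 + 1 = 31 (decimal)
Compute 37 × 31 = 1147
1147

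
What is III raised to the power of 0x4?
Convert III (Roman numeral) → 1 + 1 + 1 = 3 (decimal)
Convert 0x4 (hexadecimal) → 4 (decimal)
Compute 3 ^ 4 = 81
81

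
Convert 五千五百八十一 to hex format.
Convert 五千五百八十一 (Chinese numeral) → 5×1000 + 5×100 + 8×10 + 1 = 5581 (decimal)
Convert 5581 (decimal) → 5581 = 1×4096 + 5×256 + 12×16 + 13 → 0x15CD (hexadecimal)
0x15CD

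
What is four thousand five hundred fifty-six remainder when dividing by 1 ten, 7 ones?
Convert four thousand five hundred fifty-six (English words) → 4×1000 + 5×100 + 56 = 4556 (decimal)
Convert 1 ten, 7 ones (place-value notation) → 1×10 + 7 = 17 (decimal)
Compute 4556 mod 17 = 0
0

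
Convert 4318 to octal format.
Convert 4318 (decimal) → 4318 = 1×4096 + 3×64 + 3×8 + 6 → 0o10336 (octal)
0o10336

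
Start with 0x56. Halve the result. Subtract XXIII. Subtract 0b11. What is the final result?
Convert 0x56 (hexadecimal) → 5×16 + 6 = 86 (decimal)
Start: 86
86 ÷ 2 = 43
Convert XXIII (Roman numeral) → 10 + 10 + 1 + 1 + 1 = 23 (decimal)
43 - 23 = 20
Convert 0b11 (binary) → 2 + 1 = 3 (decimal)
20 - 3 = 17
17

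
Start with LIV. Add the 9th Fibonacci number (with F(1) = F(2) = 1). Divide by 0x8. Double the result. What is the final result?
Convert LIV (Roman numeral) → 50 + 4 = 54 (decimal)
Start: 54
Convert the 9th Fibonacci number (with F(1) = F(2) = 1) (Fibonacci index) → 1, 1, 2, 3, 5, 8, 13, 21, 34 → 34 (decimal)
54 + 34 = 88
Convert 0x8 (hexadecimal) → 8 (decimal)
88 ÷ 8 = 11
11 × 2 = 22
22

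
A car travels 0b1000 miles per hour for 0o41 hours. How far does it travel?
Convert 0b1000 (binary) → 8 (decimal)
Convert 0o41 (octal) → 4×8 + 1 = 33 (decimal)
Compute 8 × 33 = 264
264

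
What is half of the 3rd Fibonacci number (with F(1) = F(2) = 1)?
The 3rd Fibonacci number (with F(1) = F(2) = 1): 1, 1, 2 → 2
Compute 2 ÷ 2 = 1
1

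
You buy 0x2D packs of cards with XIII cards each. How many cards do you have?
Convert XIII (Roman numeral) → 10 + 1 + 1 + 1 = 13 (decimal)
Convert 0x2D (hexadecimal) → 2×16 + 13 = 45 (decimal)
Compute 13 × 45 = 585
585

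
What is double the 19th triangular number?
The 19th triangular number = 19×20/2 = 190
Compute 190 × 2 = 380
380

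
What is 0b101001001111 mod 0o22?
Convert 0b101001001111 (binary) → 2048 + 512 + 64 + 8 + 4 + 2 + 1 = 2639 (decimal)
Convert 0o22 (octal) → 2×8 + 2 = 18 (decimal)
Compute 2639 mod 18 = 11
11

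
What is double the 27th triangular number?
The 27th triangular number = 27×28/2 = 378
Compute 378 × 2 = 756
756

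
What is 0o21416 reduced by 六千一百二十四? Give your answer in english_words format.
Convert 0o21416 (octal) → 2×4096 + 1×512 + 4×64 + 1×8 + 6 = 8974 (decimal)
Convert 六千一百二十四 (Chinese numeral) → 6×1000 + 1×100 + 2×10 + 4 = 6124 (decimal)
Compute 8974 - 6124 = 2850
Convert 2850 (decimal) → 2850 = 2×1000 + 8×100 + 50 → two thousand eight hundred fifty (English words)
two thousand eight hundred fifty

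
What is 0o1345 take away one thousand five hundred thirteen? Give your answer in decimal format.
Convert 0o1345 (octal) → 1×512 + 3×64 + 4×8 + 5 = 741 (decimal)
Convert one thousand five hundred thirteen (English words) → 1×1000 + 5×100 + 13 = 1513 (decimal)
Compute 741 - 1513 = -772
-772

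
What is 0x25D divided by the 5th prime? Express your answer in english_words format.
Convert 0x25D (hexadecimal) → 2×256 + 5×16 + 13 = 605 (decimal)
Convert the 5th prime (prime index) → 11 (decimal)
Compute 605 ÷ 11 = 55
Convert 55 (decimal) → fifty-five (English words)
fifty-five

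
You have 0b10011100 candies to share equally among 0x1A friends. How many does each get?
Convert 0b10011100 (binary) → 128 + 16 + 8 + 4 = 156 (decimal)
Convert 0x1A (hexadecimal) → 1×16 + 10 = 26 (decimal)
Compute 156 ÷ 26 = 6
6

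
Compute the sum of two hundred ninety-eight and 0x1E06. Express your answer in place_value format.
Convert two hundred ninety-eight (English words) → 2×100 + 98 = 298 (decimal)
Convert 0x1E06 (hexadecimal) → 1×4096 + 14×256 + 6 = 7686 (decimal)
Compute 298 + 7686 = 7984
Convert 7984 (decimal) → 7984 = 7×1000 + 9×100 + 8×10 + 4 → 7 thousands, 9 hundreds, 8 tens, 4 ones (place-value notation)
7 thousands, 9 hundreds, 8 tens, 4 ones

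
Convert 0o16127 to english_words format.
Convert 0o16127 (octal) → 1×4096 + 6×512 + 1×64 + 2×8 + 7 = 7255 (decimal)
Convert 7255 (decimal) → 7255 = 7×1000 + 2×100 + 55 → seven thousand two hundred fifty-five (English words)
seven thousand two hundred fifty-five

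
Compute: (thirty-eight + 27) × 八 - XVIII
Convert thirty-eight (English words) → 38 (decimal)
Convert 八 (Chinese numeral) → 8 (decimal)
Convert XVIII (Roman numeral) → 10 + 5 + 1 + 1 + 1 = 18 (decimal)
Expression in decimal: (38 + 27) × 8 - 18
Parentheses first: 38 + 27 = 65
Multiply: 65 × 8 = 520
Subtract: 520 - 18 = 502
502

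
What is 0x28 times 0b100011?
Convert 0x28 (hexadecimal) → 2×16 + 8 = 40 (decimal)
Convert 0b100011 (binary) → 32 + 2 + 1 = 35 (decimal)
Compute 40 × 35 = 1400
1400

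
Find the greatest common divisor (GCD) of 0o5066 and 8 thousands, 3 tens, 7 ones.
Convert 0o5066 (octal) → 5×512 + 6×8 + 6 = 2614 (decimal)
Convert 8 thousands, 3 tens, 7 ones (place-value notation) → 8×1000 + 3×10 + 7 = 8037 (decimal)
Compute gcd(2614, 8037) = 1
1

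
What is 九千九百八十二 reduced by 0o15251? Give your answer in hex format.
Convert 九千九百八十二 (Chinese numeral) → 9×1000 + 9×100 + 8×10 + 2 = 9982 (decimal)
Convert 0o15251 (octal) → 1×4096 + 5×512 + 2×64 + 5×8 + 1 = 6825 (decimal)
Compute 9982 - 6825 = 3157
Convert 3157 (decimal) → 3157 = 12×256 + 5×16 + 5 → 0xC55 (hexadecimal)
0xC55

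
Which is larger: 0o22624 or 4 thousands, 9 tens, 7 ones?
Convert 0o22624 (octal) → 2×4096 + 2×512 + 6×64 + 2×8 + 4 = 9620 (decimal)
Convert 4 thousands, 9 tens, 7 ones (place-value notation) → 4×1000 + 9×10 + 7 = 4097 (decimal)
Compare 9620 vs 4097: larger = 9620
9620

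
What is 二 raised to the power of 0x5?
Convert 二 (Chinese numeral) → 2 (decimal)
Convert 0x5 (hexadecimal) → 5 (decimal)
Compute 2 ^ 5 = 32
32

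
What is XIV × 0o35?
Convert XIV (Roman numeral) → 10 + 4 = 14 (decimal)
Convert 0o35 (octal) → 3×8 + 5 = 29 (decimal)
Compute 14 × 29 = 406
406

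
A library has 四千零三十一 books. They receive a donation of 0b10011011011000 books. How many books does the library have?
Convert 四千零三十一 (Chinese numeral) → 4×1000 + 3×10 + 1 = 4031 (decimal)
Convert 0b10011011011000 (binary) → 8192 + 1024 + 512 + 128 + 64 + 16 + 8 = 9944 (decimal)
Compute 4031 + 9944 = 13975
13975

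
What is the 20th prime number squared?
The 20th prime number = 71
Compute 71² = 71 × 71 = 5041
5041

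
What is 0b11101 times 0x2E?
Convert 0b11101 (binary) → 16 + 8 + 4 + 1 = 29 (decimal)
Convert 0x2E (hexadecimal) → 2×16 + 14 = 46 (decimal)
Compute 29 × 46 = 1334
1334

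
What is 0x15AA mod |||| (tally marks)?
Convert 0x15AA (hexadecimal) → 1×4096 + 5×256 + 10×16 + 10 = 5546 (decimal)
Convert |||| (tally marks) → 4 (decimal)
Compute 5546 mod 4 = 2
2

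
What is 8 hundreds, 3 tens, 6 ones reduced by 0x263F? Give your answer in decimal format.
Convert 8 hundreds, 3 tens, 6 ones (place-value notation) → 8×100 + 3×10 + 6 = 836 (decimal)
Convert 0x263F (hexadecimal) → 2×4096 + 6×256 + 3×16 + 15 = 9791 (decimal)
Compute 836 - 9791 = -8955
-8955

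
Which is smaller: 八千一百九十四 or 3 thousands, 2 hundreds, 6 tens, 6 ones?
Convert 八千一百九十四 (Chinese numeral) → 8×1000 + 1×100 + 9×10 + 4 = 8194 (decimal)
Convert 3 thousands, 2 hundreds, 6 tens, 6 ones (place-value notation) → 3×1000 + 2×100 + 6×10 + 6 = 3266 (decimal)
Compare 8194 vs 3266: smaller = 3266
3266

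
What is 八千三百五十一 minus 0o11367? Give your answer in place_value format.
Convert 八千三百五十一 (Chinese numeral) → 8×1000 + 3×100 + 5×10 + 1 = 8351 (decimal)
Convert 0o11367 (octal) → 1×4096 + 1×512 + 3×64 + 6×8 + 7 = 4855 (decimal)
Compute 8351 - 4855 = 3496
Convert 3496 (decimal) → 3496 = 3×1000 + 4×100 + 9×10 + 6 → 3 thousands, 4 hundreds, 9 tens, 6 ones (place-value notation)
3 thousands, 4 hundreds, 9 tens, 6 ones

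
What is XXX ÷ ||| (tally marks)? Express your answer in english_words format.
Convert XXX (Roman numeral) → 10 + 10 + 10 = 30 (decimal)
Convert ||| (tally marks) → 3 (decimal)
Compute 30 ÷ 3 = 10
Convert 10 (decimal) → ten (English words)
ten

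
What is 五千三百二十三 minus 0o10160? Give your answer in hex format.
Convert 五千三百二十三 (Chinese numeral) → 5×1000 + 3×100 + 2×10 + 3 = 5323 (decimal)
Convert 0o10160 (octal) → 1×4096 + 1×64 + 6×8 = 4208 (decimal)
Compute 5323 - 4208 = 1115
Convert 1115 (decimal) → 1115 = 4×256 + 5×16 + 11 → 0x45B (hexadecimal)
0x45B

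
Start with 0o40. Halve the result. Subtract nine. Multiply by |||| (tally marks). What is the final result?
Convert 0o40 (octal) → 4×8 = 32 (decimal)
Start: 32
32 ÷ 2 = 16
Convert nine (English words) → 9 (decimal)
16 - 9 = 7
Convert |||| (tally marks) → 4 (decimal)
7 × 4 = 28
28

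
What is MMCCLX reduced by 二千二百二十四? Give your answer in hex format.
Convert MMCCLX (Roman numeral) → 1000 + 1000 + 100 + 100 + 50 + 10 = 2260 (decimal)
Convert 二千二百二十四 (Chinese numeral) → 2×1000 + 2×100 + 2×10 + 4 = 2224 (decimal)
Compute 2260 - 2224 = 36
Convert 36 (decimal) → 36 = 2×16 + 4 → 0x24 (hexadecimal)
0x24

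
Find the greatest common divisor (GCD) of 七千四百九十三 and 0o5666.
Convert 七千四百九十三 (Chinese numeral) → 7×1000 + 4×100 + 9×10 + 3 = 7493 (decimal)
Convert 0o5666 (octal) → 5×512 + 6×64 + 6×8 + 6 = 2998 (decimal)
Compute gcd(7493, 2998) = 1
1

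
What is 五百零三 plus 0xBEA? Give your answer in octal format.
Convert 五百零三 (Chinese numeral) → 5×100 + 3 = 503 (decimal)
Convert 0xBEA (hexadecimal) → 11×256 + 14×16 + 10 = 3050 (decimal)
Compute 503 + 3050 = 3553
Convert 3553 (decimal) → 3553 = 6×512 + 7×64 + 4×8 + 1 → 0o6741 (octal)
0o6741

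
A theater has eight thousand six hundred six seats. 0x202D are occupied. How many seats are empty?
Convert eight thousand six hundred six (English words) → 8×1000 + 6×100 + 6 = 8606 (decimal)
Convert 0x202D (hexadecimal) → 2×4096 + 2×16 + 13 = 8237 (decimal)
Compute 8606 - 8237 = 369
369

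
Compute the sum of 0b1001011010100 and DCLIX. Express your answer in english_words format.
Convert 0b1001011010100 (binary) → 4096 + 512 + 128 + 64 + 16 + 4 = 4820 (decimal)
Convert DCLIX (Roman numeral) → 500 + 100 + 50 + 9 = 659 (decimal)
Compute 4820 + 659 = 5479
Convert 5479 (decimal) → 5479 = 5×1000 + 4×100 + 79 → five thousand four hundred seventy-nine (English words)
five thousand four hundred seventy-nine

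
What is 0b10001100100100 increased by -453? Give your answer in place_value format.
Convert 0b10001100100100 (binary) → 8192 + 512 + 256 + 32 + 4 = 8996 (decimal)
Compute 8996 + -453 = 8543
Convert 8543 (decimal) → 8543 = 8×1000 + 5×100 + 4×10 + 3 → 8 thousands, 5 hundreds, 4 tens, 3 ones (place-value notation)
8 thousands, 5 hundreds, 4 tens, 3 ones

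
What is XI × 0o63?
Convert XI (Roman numeral) → 10 + 1 = 11 (decimal)
Convert 0o63 (octal) → 6×8 + 3 = 51 (decimal)
Compute 11 × 51 = 561
561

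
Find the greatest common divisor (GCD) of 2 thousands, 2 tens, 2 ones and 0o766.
Convert 2 thousands, 2 tens, 2 ones (place-value notation) → 2×1000 + 2×10 + 2 = 2022 (decimal)
Convert 0o766 (octal) → 7×64 + 6×8 + 6 = 502 (decimal)
Compute gcd(2022, 502) = 2
2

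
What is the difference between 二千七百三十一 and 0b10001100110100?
Convert 二千七百三十一 (Chinese numeral) → 2×1000 + 7×100 + 3×10 + 1 = 2731 (decimal)
Convert 0b10001100110100 (binary) → 8192 + 512 + 256 + 32 + 16 + 4 = 9012 (decimal)
Difference: |2731 - 9012| = 6281
6281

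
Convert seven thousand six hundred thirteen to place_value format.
Convert seven thousand six hundred thirteen (English words) → 7×1000 + 6×100 + 13 = 7613 (decimal)
Convert 7613 (decimal) → 7613 = 7×1000 + 6×100 + 1×10 + 3 → 7 thousands, 6 hundreds, 1 ten, 3 ones (place-value notation)
7 thousands, 6 hundreds, 1 ten, 3 ones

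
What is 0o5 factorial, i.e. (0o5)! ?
Convert 0o5 (octal) → 5 (decimal)
Compute 5! = 120
120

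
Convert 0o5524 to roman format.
Convert 0o5524 (octal) → 5×512 + 5×64 + 2×8 + 4 = 2900 (decimal)
Convert 2900 (decimal) → 2900 = 1000 + 1000 + 900 → MMCM (Roman numeral)
MMCM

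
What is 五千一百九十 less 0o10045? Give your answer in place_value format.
Convert 五千一百九十 (Chinese numeral) → 5×1000 + 1×100 + 9×10 = 5190 (decimal)
Convert 0o10045 (octal) → 1×4096 + 4×8 + 5 = 4133 (decimal)
Compute 5190 - 4133 = 1057
Convert 1057 (decimal) → 1057 = 1×1000 + 5×10 + 7 → 1 thousand, 5 tens, 7 ones (place-value notation)
1 thousand, 5 tens, 7 ones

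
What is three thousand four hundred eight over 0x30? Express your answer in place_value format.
Convert three thousand four hundred eight (English words) → 3×1000 + 4×100 + 8 = 3408 (decimal)
Convert 0x30 (hexadecimal) → 3×16 = 48 (decimal)
Compute 3408 ÷ 48 = 71
Convert 71 (decimal) → 71 = 7×10 + 1 → 7 tens, 1 one (place-value notation)
7 tens, 1 one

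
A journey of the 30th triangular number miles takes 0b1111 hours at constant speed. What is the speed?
Convert the 30th triangular number (triangular index) → 30×31/2 = 465 (decimal)
Convert 0b1111 (binary) → 8 + 4 + 2 + 1 = 15 (decimal)
Compute 465 ÷ 15 = 31
31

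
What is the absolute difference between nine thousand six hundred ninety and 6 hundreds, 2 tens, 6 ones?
Convert nine thousand six hundred ninety (English words) → 9×1000 + 6×100 + 90 = 9690 (decimal)
Convert 6 hundreds, 2 tens, 6 ones (place-value notation) → 6×100 + 2×10 + 6 = 626 (decimal)
Compute |9690 - 626| = 9064
9064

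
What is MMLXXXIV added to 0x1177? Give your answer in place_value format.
Convert MMLXXXIV (Roman numeral) → 1000 + 1000 + 50 + 10 + 10 + 10 + 4 = 2084 (decimal)
Convert 0x1177 (hexadecimal) → 1×4096 + 1×256 + 7×16 + 7 = 4471 (decimal)
Compute 2084 + 4471 = 6555
Convert 6555 (decimal) → 6555 = 6×1000 + 5×100 + 5×10 + 5 → 6 thousands, 5 hundreds, 5 tens, 5 ones (place-value notation)
6 thousands, 5 hundreds, 5 tens, 5 ones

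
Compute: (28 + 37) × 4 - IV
Convert IV (Roman numeral) → 4 (decimal)
Expression in decimal: (28 + 37) × 4 - 4
Parentheses first: 28 + 37 = 65
Multiply: 65 × 4 = 260
Subtract: 260 - 4 = 256
256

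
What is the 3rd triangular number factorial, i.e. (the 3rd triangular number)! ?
Convert the 3rd triangular number (triangular index) → 3×4/2 = 6 (decimal)
Compute 6! = 720
720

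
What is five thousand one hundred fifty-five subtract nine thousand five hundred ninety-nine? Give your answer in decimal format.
Convert five thousand one hundred fifty-five (English words) → 5×1000 + 1×100 + 55 = 5155 (decimal)
Convert nine thousand five hundred ninety-nine (English words) → 9×1000 + 5×100 + 99 = 9599 (decimal)
Compute 5155 - 9599 = -4444
-4444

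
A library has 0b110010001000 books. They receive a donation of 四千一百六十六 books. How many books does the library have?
Convert 0b110010001000 (binary) → 2048 + 1024 + 128 + 8 = 3208 (decimal)
Convert 四千一百六十六 (Chinese numeral) → 4×1000 + 1×100 + 6×10 + 6 = 4166 (decimal)
Compute 3208 + 4166 = 7374
7374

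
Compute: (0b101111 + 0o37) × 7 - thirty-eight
Convert 0b101111 (binary) → 32 + 8 + 4 + 2 + 1 = 47 (decimal)
Convert 0o37 (octal) → 3×8 + 7 = 31 (decimal)
Convert thirty-eight (English words) → 38 (decimal)
Expression in decimal: (47 + 31) × 7 - 38
Parentheses first: 47 + 31 = 78
Multiply: 78 × 7 = 546
Subtract: 546 - 38 = 508
508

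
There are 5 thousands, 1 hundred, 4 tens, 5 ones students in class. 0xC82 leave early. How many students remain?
Convert 5 thousands, 1 hundred, 4 tens, 5 ones (place-value notation) → 5×1000 + 1×100 + 4×10 + 5 = 5145 (decimal)
Convert 0xC82 (hexadecimal) → 12×256 + 8×16 + 2 = 3202 (decimal)
Compute 5145 - 3202 = 1943
1943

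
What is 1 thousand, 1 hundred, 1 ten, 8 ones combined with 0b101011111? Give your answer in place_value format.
Convert 1 thousand, 1 hundred, 1 ten, 8 ones (place-value notation) → 1×1000 + 1×100 + 1×10 + 8 = 1118 (decimal)
Convert 0b101011111 (binary) → 256 + 64 + 16 + 8 + 4 + 2 + 1 = 351 (decimal)
Compute 1118 + 351 = 1469
Convert 1469 (decimal) → 1469 = 1×1000 + 4×100 + 6×10 + 9 → 1 thousand, 4 hundreds, 6 tens, 9 ones (place-value notation)
1 thousand, 4 hundreds, 6 tens, 9 ones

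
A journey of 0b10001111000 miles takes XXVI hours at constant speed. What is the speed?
Convert 0b10001111000 (binary) → 1024 + 64 + 32 + 16 + 8 = 1144 (decimal)
Convert XXVI (Roman numeral) → 10 + 10 + 5 + 1 = 26 (decimal)
Compute 1144 ÷ 26 = 44
44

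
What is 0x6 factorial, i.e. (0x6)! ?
Convert 0x6 (hexadecimal) → 6 (decimal)
Compute 6! = 720
720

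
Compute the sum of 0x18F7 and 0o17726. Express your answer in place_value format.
Convert 0x18F7 (hexadecimal) → 1×4096 + 8×256 + 15×16 + 7 = 6391 (decimal)
Convert 0o17726 (octal) → 1×4096 + 7×512 + 7×64 + 2×8 + 6 = 8150 (decimal)
Compute 6391 + 8150 = 14541
Convert 14541 (decimal) → 14541 = 14×1000 + 5×100 + 4×10 + 1 → 14 thousands, 5 hundreds, 4 tens, 1 one (place-value notation)
14 thousands, 5 hundreds, 4 tens, 1 one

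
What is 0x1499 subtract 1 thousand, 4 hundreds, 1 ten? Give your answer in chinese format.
Convert 0x1499 (hexadecimal) → 1×4096 + 4×256 + 9×16 + 9 = 5273 (decimal)
Convert 1 thousand, 4 hundreds, 1 ten (place-value notation) → 1×1000 + 4×100 + 1×10 = 1410 (decimal)
Compute 5273 - 1410 = 3863
Convert 3863 (decimal) → 3863 = 3×1000 + 8×100 + 6×10 + 3 → 三千八百六十三 (Chinese numeral)
三千八百六十三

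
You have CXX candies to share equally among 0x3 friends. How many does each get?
Convert CXX (Roman numeral) → 100 + 10 + 10 = 120 (decimal)
Convert 0x3 (hexadecimal) → 3 (decimal)
Compute 120 ÷ 3 = 40
40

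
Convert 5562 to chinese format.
Convert 5562 (decimal) → 5562 = 5×1000 + 5×100 + 6×10 + 2 → 五千五百六十二 (Chinese numeral)
五千五百六十二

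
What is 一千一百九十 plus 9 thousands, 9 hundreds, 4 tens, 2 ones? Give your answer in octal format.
Convert 一千一百九十 (Chinese numeral) → 1×1000 + 1×100 + 9×10 = 1190 (decimal)
Convert 9 thousands, 9 hundreds, 4 tens, 2 ones (place-value notation) → 9×1000 + 9×100 + 4×10 + 2 = 9942 (decimal)
Compute 1190 + 9942 = 11132
Convert 11132 (decimal) → 11132 = 2×4096 + 5×512 + 5×64 + 7×8 + 4 → 0o25574 (octal)
0o25574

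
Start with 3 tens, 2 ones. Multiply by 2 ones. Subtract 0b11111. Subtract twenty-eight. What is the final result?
Convert 3 tens, 2 ones (place-value notation) → 3×10 + 2 = 32 (decimal)
Start: 32
Convert 2 ones (place-value notation) → 2 (decimal)
32 × 2 = 64
Convert 0b11111 (binary) → 16 + 8 + 4 + 2 + 1 = 31 (decimal)
64 - 31 = 33
Convert twenty-eight (English words) → 28 (decimal)
33 - 28 = 5
5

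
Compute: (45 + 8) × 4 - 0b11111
Convert 0b11111 (binary) → 16 + 8 + 4 + 2 + 1 = 31 (decimal)
Expression in decimal: (45 + 8) × 4 - 31
Parentheses first: 45 + 8 = 53
Multiply: 53 × 4 = 212
Subtract: 212 - 31 = 181
181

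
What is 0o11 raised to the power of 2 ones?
Convert 0o11 (octal) → 1×8 + 1 = 9 (decimal)
Convert 2 ones (place-value notation) → 2 (decimal)
Compute 9 ^ 2 = 81
81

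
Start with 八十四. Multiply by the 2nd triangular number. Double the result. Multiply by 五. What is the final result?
Convert 八十四 (Chinese numeral) → 8×10 + 4 = 84 (decimal)
Start: 84
Convert the 2nd triangular number (triangular index) → 2×3/2 = 3 (decimal)
84 × 3 = 252
252 × 2 = 504
Convert 五 (Chinese numeral) → 5 (decimal)
504 × 5 = 2520
2520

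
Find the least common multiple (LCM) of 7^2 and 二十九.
Convert 7^2 (power) → 49 (decimal)
Convert 二十九 (Chinese numeral) → 2×10 + 9 = 29 (decimal)
Compute lcm(49, 29) = 1421
1421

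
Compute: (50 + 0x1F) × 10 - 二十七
Convert 0x1F (hexadecimal) → 1×16 + 15 = 31 (decimal)
Convert 二十七 (Chinese numeral) → 2×10 + 7 = 27 (decimal)
Expression in decimal: (50 + 31) × 10 - 27
Parentheses first: 50 + 31 = 81
Multiply: 81 × 10 = 810
Subtract: 810 - 27 = 783
783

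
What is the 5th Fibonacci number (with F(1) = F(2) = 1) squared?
The 5th Fibonacci number (with F(1) = F(2) = 1): 1, 1, 2, 3, 5 → 5
Compute 5² = 5 × 5 = 25
25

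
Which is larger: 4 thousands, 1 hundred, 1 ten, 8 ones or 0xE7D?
Convert 4 thousands, 1 hundred, 1 ten, 8 ones (place-value notation) → 4×1000 + 1×100 + 1×10 + 8 = 4118 (decimal)
Convert 0xE7D (hexadecimal) → 14×256 + 7×16 + 13 = 3709 (decimal)
Compare 4118 vs 3709: larger = 4118
4118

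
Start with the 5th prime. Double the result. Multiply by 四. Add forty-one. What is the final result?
Convert the 5th prime (prime index) → 11 (decimal)
Start: 11
11 × 2 = 22
Convert 四 (Chinese numeral) → 4 (decimal)
22 × 4 = 88
Convert forty-one (English words) → 41 (decimal)
88 + 41 = 129
129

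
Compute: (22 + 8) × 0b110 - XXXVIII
Convert 0b110 (binary) → 4 + 2 = 6 (decimal)
Convert XXXVIII (Roman numeral) → 10 + 10 + 10 + 5 + 1 + 1 + 1 = 38 (decimal)
Expression in decimal: (22 + 8) × 6 - 38
Parentheses first: 22 + 8 = 30
Multiply: 30 × 6 = 180
Subtract: 180 - 38 = 142
142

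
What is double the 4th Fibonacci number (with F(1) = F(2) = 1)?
The 4th Fibonacci number (with F(1) = F(2) = 1): 1, 1, 2, 3 → 3
Compute 3 × 2 = 6
6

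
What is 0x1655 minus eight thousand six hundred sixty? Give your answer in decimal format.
Convert 0x1655 (hexadecimal) → 1×4096 + 6×256 + 5×16 + 5 = 5717 (decimal)
Convert eight thousand six hundred sixty (English words) → 8×1000 + 6×100 + 60 = 8660 (decimal)
Compute 5717 - 8660 = -2943
-2943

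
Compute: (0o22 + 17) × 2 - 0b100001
Convert 0o22 (octal) → 2×8 + 2 = 18 (decimal)
Convert 0b100001 (binary) → 32 + 1 = 33 (decimal)
Expression in decimal: (18 + 17) × 2 - 33
Parentheses first: 18 + 17 = 35
Multiply: 35 × 2 = 70
Subtract: 70 - 33 = 37
37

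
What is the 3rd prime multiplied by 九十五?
Convert the 3rd prime (prime index) → 5 (decimal)
Convert 九十五 (Chinese numeral) → 9×10 + 5 = 95 (decimal)
Compute 5 × 95 = 475
475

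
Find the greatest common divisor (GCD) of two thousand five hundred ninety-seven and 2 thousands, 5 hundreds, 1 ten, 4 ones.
Convert two thousand five hundred ninety-seven (English words) → 2×1000 + 5×100 + 97 = 2597 (decimal)
Convert 2 thousands, 5 hundreds, 1 ten, 4 ones (place-value notation) → 2×1000 + 5×100 + 1×10 + 4 = 2514 (decimal)
Compute gcd(2597, 2514) = 1
1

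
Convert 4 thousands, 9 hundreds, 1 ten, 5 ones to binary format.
Convert 4 thousands, 9 hundreds, 1 ten, 5 ones (place-value notation) → 4×1000 + 9×100 + 1×10 + 5 = 4915 (decimal)
Convert 4915 (decimal) → 4915 = 4096 + 512 + 256 + 32 + 16 + 2 + 1 → 0b1001100110011 (binary)
0b1001100110011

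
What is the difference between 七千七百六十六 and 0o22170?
Convert 七千七百六十六 (Chinese numeral) → 7×1000 + 7×100 + 6×10 + 6 = 7766 (decimal)
Convert 0o22170 (octal) → 2×4096 + 2×512 + 1×64 + 7×8 = 9336 (decimal)
Difference: |7766 - 9336| = 1570
1570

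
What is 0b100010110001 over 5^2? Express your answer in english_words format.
Convert 0b100010110001 (binary) → 2048 + 128 + 32 + 16 + 1 = 2225 (decimal)
Convert 5^2 (power) → 25 (decimal)
Compute 2225 ÷ 25 = 89
Convert 89 (decimal) → eighty-nine (English words)
eighty-nine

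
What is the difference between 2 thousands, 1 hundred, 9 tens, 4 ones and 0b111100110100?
Convert 2 thousands, 1 hundred, 9 tens, 4 ones (place-value notation) → 2×1000 + 1×100 + 9×10 + 4 = 2194 (decimal)
Convert 0b111100110100 (binary) → 2048 + 1024 + 512 + 256 + 32 + 16 + 4 = 3892 (decimal)
Difference: |2194 - 3892| = 1698
1698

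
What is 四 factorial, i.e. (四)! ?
Convert 四 (Chinese numeral) → 4 (decimal)
Compute 4! = 24
24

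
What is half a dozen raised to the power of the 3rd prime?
Convert half a dozen (colloquial) → 6 (decimal)
Convert the 3rd prime (prime index) → 5 (decimal)
Compute 6 ^ 5 = 7776
7776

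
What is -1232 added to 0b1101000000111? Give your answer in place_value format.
Convert 0b1101000000111 (binary) → 4096 + 2048 + 512 + 4 + 2 + 1 = 6663 (decimal)
Compute -1232 + 6663 = 5431
Convert 5431 (decimal) → 5431 = 5×1000 + 4×100 + 3×10 + 1 → 5 thousands, 4 hundreds, 3 tens, 1 one (place-value notation)
5 thousands, 4 hundreds, 3 tens, 1 one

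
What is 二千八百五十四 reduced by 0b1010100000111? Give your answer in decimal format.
Convert 二千八百五十四 (Chinese numeral) → 2×1000 + 8×100 + 5×10 + 4 = 2854 (decimal)
Convert 0b1010100000111 (binary) → 4096 + 1024 + 256 + 4 + 2 + 1 = 5383 (decimal)
Compute 2854 - 5383 = -2529
-2529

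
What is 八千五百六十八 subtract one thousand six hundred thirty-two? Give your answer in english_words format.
Convert 八千五百六十八 (Chinese numeral) → 8×1000 + 5×100 + 6×10 + 8 = 8568 (decimal)
Convert one thousand six hundred thirty-two (English words) → 1×1000 + 6×100 + 32 = 1632 (decimal)
Compute 8568 - 1632 = 6936
Convert 6936 (decimal) → 6936 = 6×1000 + 9×100 + 36 → six thousand nine hundred thirty-six (English words)
six thousand nine hundred thirty-six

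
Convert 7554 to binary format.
Convert 7554 (decimal) → 7554 = 4096 + 2048 + 1024 + 256 + 128 + 2 → 0b1110110000010 (binary)
0b1110110000010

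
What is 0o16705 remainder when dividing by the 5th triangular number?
Convert 0o16705 (octal) → 1×4096 + 6×512 + 7×64 + 5 = 7621 (decimal)
Convert the 5th triangular number (triangular index) → 5×6/2 = 15 (decimal)
Compute 7621 mod 15 = 1
1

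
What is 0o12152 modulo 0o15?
Convert 0o12152 (octal) → 1×4096 + 2×512 + 1×64 + 5×8 + 2 = 5226 (decimal)
Convert 0o15 (octal) → 1×8 + 5 = 13 (decimal)
Compute 5226 mod 13 = 0
0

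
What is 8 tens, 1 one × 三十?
Convert 8 tens, 1 one (place-value notation) → 8×10 + 1 = 81 (decimal)
Convert 三十 (Chinese numeral) → 3×10 = 30 (decimal)
Compute 81 × 30 = 2430
2430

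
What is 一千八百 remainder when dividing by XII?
Convert 一千八百 (Chinese numeral) → 1×1000 + 8×100 = 1800 (decimal)
Convert XII (Roman numeral) → 10 + 1 + 1 = 12 (decimal)
Compute 1800 mod 12 = 0
0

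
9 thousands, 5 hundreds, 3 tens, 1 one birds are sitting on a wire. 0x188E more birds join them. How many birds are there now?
Convert 9 thousands, 5 hundreds, 3 tens, 1 one (place-value notation) → 9×1000 + 5×100 + 3×10 + 1 = 9531 (decimal)
Convert 0x188E (hexadecimal) → 1×4096 + 8×256 + 8×16 + 14 = 6286 (decimal)
Compute 9531 + 6286 = 15817
15817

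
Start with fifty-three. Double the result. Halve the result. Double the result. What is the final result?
Convert fifty-three (English words) → 53 (decimal)
Start: 53
53 × 2 = 106
106 ÷ 2 = 53
53 × 2 = 106
106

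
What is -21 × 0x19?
Convert 0x19 (hexadecimal) → 1×16 + 9 = 25 (decimal)
Compute -21 × 25 = -525
-525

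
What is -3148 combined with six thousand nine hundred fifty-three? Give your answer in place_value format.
Convert six thousand nine hundred fifty-three (English words) → 6×1000 + 9×100 + 53 = 6953 (decimal)
Compute -3148 + 6953 = 3805
Convert 3805 (decimal) → 3805 = 3×1000 + 8×100 + 5 → 3 thousands, 8 hundreds, 5 ones (place-value notation)
3 thousands, 8 hundreds, 5 ones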